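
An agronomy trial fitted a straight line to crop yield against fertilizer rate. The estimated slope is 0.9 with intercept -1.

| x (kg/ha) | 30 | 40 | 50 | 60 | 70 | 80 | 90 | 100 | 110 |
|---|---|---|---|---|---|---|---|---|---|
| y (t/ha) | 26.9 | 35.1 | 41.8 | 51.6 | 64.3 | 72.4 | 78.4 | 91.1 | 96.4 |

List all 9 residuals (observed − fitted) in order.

0.9, 0.1, -2.2, -1.4, 2.3, 1.4, -1.6, 2.1, -1.6

x=30: ŷ = -1 + 0.9·30 = 26; e = 26.9 − 26 = 0.9
x=40: ŷ = -1 + 0.9·40 = 35; e = 35.1 − 35 = 0.1
x=50: ŷ = -1 + 0.9·50 = 44; e = 41.8 − 44 = -2.2
x=60: ŷ = -1 + 0.9·60 = 53; e = 51.6 − 53 = -1.4
x=70: ŷ = -1 + 0.9·70 = 62; e = 64.3 − 62 = 2.3
x=80: ŷ = -1 + 0.9·80 = 71; e = 72.4 − 71 = 1.4
x=90: ŷ = -1 + 0.9·90 = 80; e = 78.4 − 80 = -1.6
x=100: ŷ = -1 + 0.9·100 = 89; e = 91.1 − 89 = 2.1
x=110: ŷ = -1 + 0.9·110 = 98; e = 96.4 − 98 = -1.6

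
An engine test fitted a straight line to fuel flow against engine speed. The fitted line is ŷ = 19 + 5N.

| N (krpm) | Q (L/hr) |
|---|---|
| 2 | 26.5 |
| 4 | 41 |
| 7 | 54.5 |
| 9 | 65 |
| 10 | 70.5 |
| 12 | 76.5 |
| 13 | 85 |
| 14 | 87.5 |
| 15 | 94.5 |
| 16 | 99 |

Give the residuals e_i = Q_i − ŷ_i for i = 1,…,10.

-2.5, 2, 0.5, 1, 1.5, -2.5, 1, -1.5, 0.5, 0

N=2: ŷ = 19 + 5·2 = 29; e = 26.5 − 29 = -2.5
N=4: ŷ = 19 + 5·4 = 39; e = 41 − 39 = 2
N=7: ŷ = 19 + 5·7 = 54; e = 54.5 − 54 = 0.5
N=9: ŷ = 19 + 5·9 = 64; e = 65 − 64 = 1
N=10: ŷ = 19 + 5·10 = 69; e = 70.5 − 69 = 1.5
N=12: ŷ = 19 + 5·12 = 79; e = 76.5 − 79 = -2.5
N=13: ŷ = 19 + 5·13 = 84; e = 85 − 84 = 1
N=14: ŷ = 19 + 5·14 = 89; e = 87.5 − 89 = -1.5
N=15: ŷ = 19 + 5·15 = 94; e = 94.5 − 94 = 0.5
N=16: ŷ = 19 + 5·16 = 99; e = 99 − 99 = 0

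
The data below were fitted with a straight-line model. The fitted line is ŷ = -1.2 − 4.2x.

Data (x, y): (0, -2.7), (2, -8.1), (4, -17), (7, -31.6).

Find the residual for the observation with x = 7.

e = -1

ŷ = -1.2 − 4.2·7 = -30.6
e = -31.6 − (-30.6) = -1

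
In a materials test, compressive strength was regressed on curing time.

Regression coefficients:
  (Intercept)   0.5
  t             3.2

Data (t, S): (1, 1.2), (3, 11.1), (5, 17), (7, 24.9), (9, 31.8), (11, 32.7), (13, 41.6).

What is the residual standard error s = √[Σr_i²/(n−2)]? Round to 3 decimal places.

t=1: Ŝ = 0.5 + 3.2·1 = 3.7; r = 1.2 − 3.7 = -2.5
t=3: Ŝ = 0.5 + 3.2·3 = 10.1; r = 11.1 − 10.1 = 1
t=5: Ŝ = 0.5 + 3.2·5 = 16.5; r = 17 − 16.5 = 0.5
t=7: Ŝ = 0.5 + 3.2·7 = 22.9; r = 24.9 − 22.9 = 2
t=9: Ŝ = 0.5 + 3.2·9 = 29.3; r = 31.8 − 29.3 = 2.5
t=11: Ŝ = 0.5 + 3.2·11 = 35.7; r = 32.7 − 35.7 = -3
t=13: Ŝ = 0.5 + 3.2·13 = 42.1; r = 41.6 − 42.1 = -0.5
SSE = 6.25 + 1 + 0.25 + 4 + 6.25 + 9 + 0.25 = 27
s = √(27/5) = √5.4 ≈ 2.324

s = 2.324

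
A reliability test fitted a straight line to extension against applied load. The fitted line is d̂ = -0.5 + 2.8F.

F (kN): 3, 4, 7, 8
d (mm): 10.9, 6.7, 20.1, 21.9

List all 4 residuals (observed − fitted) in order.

F=3: d̂ = -0.5 + 2.8·3 = 7.9; e = 10.9 − 7.9 = 3
F=4: d̂ = -0.5 + 2.8·4 = 10.7; e = 6.7 − 10.7 = -4
F=7: d̂ = -0.5 + 2.8·7 = 19.1; e = 20.1 − 19.1 = 1
F=8: d̂ = -0.5 + 2.8·8 = 21.9; e = 21.9 − 21.9 = 0

3, -4, 1, 0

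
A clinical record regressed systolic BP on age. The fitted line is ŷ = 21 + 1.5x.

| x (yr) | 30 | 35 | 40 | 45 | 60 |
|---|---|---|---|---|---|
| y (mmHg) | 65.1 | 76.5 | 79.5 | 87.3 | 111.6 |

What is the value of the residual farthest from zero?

r = 3

x=30: ŷ = 21 + 1.5·30 = 66; r = 65.1 − 66 = -0.9
x=35: ŷ = 21 + 1.5·35 = 73.5; r = 76.5 − 73.5 = 3
x=40: ŷ = 21 + 1.5·40 = 81; r = 79.5 − 81 = -1.5
x=45: ŷ = 21 + 1.5·45 = 88.5; r = 87.3 − 88.5 = -1.2
x=60: ŷ = 21 + 1.5·60 = 111; r = 111.6 − 111 = 0.6
Largest |r| is 3 at x = 35, residual 3.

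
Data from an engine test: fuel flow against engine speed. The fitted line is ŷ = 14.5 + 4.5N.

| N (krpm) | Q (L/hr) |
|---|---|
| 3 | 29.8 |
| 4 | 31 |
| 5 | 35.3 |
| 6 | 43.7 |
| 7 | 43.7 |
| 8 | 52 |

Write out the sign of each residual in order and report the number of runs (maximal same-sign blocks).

N=3: ŷ = 14.5 + 4.5·3 = 28; r = 29.8 − 28 = 1.8
N=4: ŷ = 14.5 + 4.5·4 = 32.5; r = 31 − 32.5 = -1.5
N=5: ŷ = 14.5 + 4.5·5 = 37; r = 35.3 − 37 = -1.7
N=6: ŷ = 14.5 + 4.5·6 = 41.5; r = 43.7 − 41.5 = 2.2
N=7: ŷ = 14.5 + 4.5·7 = 46; r = 43.7 − 46 = -2.3
N=8: ŷ = 14.5 + 4.5·8 = 50.5; r = 52 − 50.5 = 1.5
Signs: + − − + − +
Runs: +×1, −×2, +×1, −×1, +×1 → 5

5 runs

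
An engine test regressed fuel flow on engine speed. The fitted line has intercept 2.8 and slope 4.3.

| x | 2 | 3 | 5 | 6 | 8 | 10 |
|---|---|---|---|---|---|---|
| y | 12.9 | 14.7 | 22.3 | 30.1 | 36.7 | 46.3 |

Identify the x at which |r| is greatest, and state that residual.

x = 5, r = -2

x=2: ŷ = 2.8 + 4.3·2 = 11.4; r = 12.9 − 11.4 = 1.5
x=3: ŷ = 2.8 + 4.3·3 = 15.7; r = 14.7 − 15.7 = -1
x=5: ŷ = 2.8 + 4.3·5 = 24.3; r = 22.3 − 24.3 = -2
x=6: ŷ = 2.8 + 4.3·6 = 28.6; r = 30.1 − 28.6 = 1.5
x=8: ŷ = 2.8 + 4.3·8 = 37.2; r = 36.7 − 37.2 = -0.5
x=10: ŷ = 2.8 + 4.3·10 = 45.8; r = 46.3 − 45.8 = 0.5
Largest |r| is 2 at x = 5, residual -2.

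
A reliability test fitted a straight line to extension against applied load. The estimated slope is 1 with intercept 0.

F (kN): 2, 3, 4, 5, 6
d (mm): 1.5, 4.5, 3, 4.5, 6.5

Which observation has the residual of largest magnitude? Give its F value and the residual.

F = 3, e = 1.5

F=2: d̂ = 2 = 2; e = 1.5 − 2 = -0.5
F=3: d̂ = 3 = 3; e = 4.5 − 3 = 1.5
F=4: d̂ = 4 = 4; e = 3 − 4 = -1
F=5: d̂ = 5 = 5; e = 4.5 − 5 = -0.5
F=6: d̂ = 6 = 6; e = 6.5 − 6 = 0.5
Largest |e| is 1.5 at F = 3, residual 1.5.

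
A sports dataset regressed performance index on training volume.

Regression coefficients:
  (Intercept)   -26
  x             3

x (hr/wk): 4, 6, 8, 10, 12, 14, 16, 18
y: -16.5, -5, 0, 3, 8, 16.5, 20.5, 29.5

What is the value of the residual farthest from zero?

e = 3

x=4: ŷ = -26 + 3·4 = -14; e = -16.5 − (-14) = -2.5
x=6: ŷ = -26 + 3·6 = -8; e = -5 − (-8) = 3
x=8: ŷ = -26 + 3·8 = -2; e = 0 − (-2) = 2
x=10: ŷ = -26 + 3·10 = 4; e = 3 − 4 = -1
x=12: ŷ = -26 + 3·12 = 10; e = 8 − 10 = -2
x=14: ŷ = -26 + 3·14 = 16; e = 16.5 − 16 = 0.5
x=16: ŷ = -26 + 3·16 = 22; e = 20.5 − 22 = -1.5
x=18: ŷ = -26 + 3·18 = 28; e = 29.5 − 28 = 1.5
Largest |e| is 3 at x = 6, residual 3.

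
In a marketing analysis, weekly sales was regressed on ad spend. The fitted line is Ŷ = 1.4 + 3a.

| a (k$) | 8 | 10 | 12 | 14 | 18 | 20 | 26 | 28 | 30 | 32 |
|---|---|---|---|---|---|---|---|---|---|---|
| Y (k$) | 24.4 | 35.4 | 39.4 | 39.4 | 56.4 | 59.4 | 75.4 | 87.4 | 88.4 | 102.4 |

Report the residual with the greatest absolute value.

r = 5

a=8: Ŷ = 1.4 + 3·8 = 25.4; r = 24.4 − 25.4 = -1
a=10: Ŷ = 1.4 + 3·10 = 31.4; r = 35.4 − 31.4 = 4
a=12: Ŷ = 1.4 + 3·12 = 37.4; r = 39.4 − 37.4 = 2
a=14: Ŷ = 1.4 + 3·14 = 43.4; r = 39.4 − 43.4 = -4
a=18: Ŷ = 1.4 + 3·18 = 55.4; r = 56.4 − 55.4 = 1
a=20: Ŷ = 1.4 + 3·20 = 61.4; r = 59.4 − 61.4 = -2
a=26: Ŷ = 1.4 + 3·26 = 79.4; r = 75.4 − 79.4 = -4
a=28: Ŷ = 1.4 + 3·28 = 85.4; r = 87.4 − 85.4 = 2
a=30: Ŷ = 1.4 + 3·30 = 91.4; r = 88.4 − 91.4 = -3
a=32: Ŷ = 1.4 + 3·32 = 97.4; r = 102.4 − 97.4 = 5
Largest |r| is 5 at a = 32, residual 5.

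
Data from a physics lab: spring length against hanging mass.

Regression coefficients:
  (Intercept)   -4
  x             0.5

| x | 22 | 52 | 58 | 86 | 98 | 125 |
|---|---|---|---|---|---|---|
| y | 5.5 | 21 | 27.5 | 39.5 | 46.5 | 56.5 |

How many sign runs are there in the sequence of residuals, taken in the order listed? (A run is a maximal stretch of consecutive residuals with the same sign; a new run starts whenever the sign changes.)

x=22: ŷ = -4 + 0.5·22 = 7; r = 5.5 − 7 = -1.5
x=52: ŷ = -4 + 0.5·52 = 22; r = 21 − 22 = -1
x=58: ŷ = -4 + 0.5·58 = 25; r = 27.5 − 25 = 2.5
x=86: ŷ = -4 + 0.5·86 = 39; r = 39.5 − 39 = 0.5
x=98: ŷ = -4 + 0.5·98 = 45; r = 46.5 − 45 = 1.5
x=125: ŷ = -4 + 0.5·125 = 58.5; r = 56.5 − 58.5 = -2
Signs: − − + + + −
Runs: −×2, +×3, −×1 → 3

3 runs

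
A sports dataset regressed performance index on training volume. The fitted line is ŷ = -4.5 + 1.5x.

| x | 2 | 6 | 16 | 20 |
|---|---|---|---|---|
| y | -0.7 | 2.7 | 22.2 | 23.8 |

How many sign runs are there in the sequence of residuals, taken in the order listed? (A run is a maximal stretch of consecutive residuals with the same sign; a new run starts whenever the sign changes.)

x=2: ŷ = -4.5 + 1.5·2 = -1.5; e = -0.7 − (-1.5) = 0.8
x=6: ŷ = -4.5 + 1.5·6 = 4.5; e = 2.7 − 4.5 = -1.8
x=16: ŷ = -4.5 + 1.5·16 = 19.5; e = 22.2 − 19.5 = 2.7
x=20: ŷ = -4.5 + 1.5·20 = 25.5; e = 23.8 − 25.5 = -1.7
Signs: + − + −
Runs: +×1, −×1, +×1, −×1 → 4

4 runs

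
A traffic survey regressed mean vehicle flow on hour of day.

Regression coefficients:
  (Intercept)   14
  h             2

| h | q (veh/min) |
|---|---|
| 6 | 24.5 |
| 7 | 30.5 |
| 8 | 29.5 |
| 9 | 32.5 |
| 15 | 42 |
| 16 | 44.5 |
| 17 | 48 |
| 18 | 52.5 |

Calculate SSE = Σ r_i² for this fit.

h=6: ŷ = 14 + 2·6 = 26; r = 24.5 − 26 = -1.5
h=7: ŷ = 14 + 2·7 = 28; r = 30.5 − 28 = 2.5
h=8: ŷ = 14 + 2·8 = 30; r = 29.5 − 30 = -0.5
h=9: ŷ = 14 + 2·9 = 32; r = 32.5 − 32 = 0.5
h=15: ŷ = 14 + 2·15 = 44; r = 42 − 44 = -2
h=16: ŷ = 14 + 2·16 = 46; r = 44.5 − 46 = -1.5
h=17: ŷ = 14 + 2·17 = 48; r = 48 − 48 = 0
h=18: ŷ = 14 + 2·18 = 50; r = 52.5 − 50 = 2.5
SSE = 2.25 + 6.25 + 0.25 + 0.25 + 4 + 2.25 + 0 + 6.25 = 21.5

SSE = 21.5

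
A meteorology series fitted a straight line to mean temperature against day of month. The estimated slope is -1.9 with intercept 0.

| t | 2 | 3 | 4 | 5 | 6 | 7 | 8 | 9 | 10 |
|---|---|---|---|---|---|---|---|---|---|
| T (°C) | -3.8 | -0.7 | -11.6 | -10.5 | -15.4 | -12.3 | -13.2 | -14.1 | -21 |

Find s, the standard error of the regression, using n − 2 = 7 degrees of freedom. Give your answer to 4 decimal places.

t=2: ŷ = −1.9·2 = -3.8; r = -3.8 − (-3.8) = 0
t=3: ŷ = −1.9·3 = -5.7; r = -0.7 − (-5.7) = 5
t=4: ŷ = −1.9·4 = -7.6; r = -11.6 − (-7.6) = -4
t=5: ŷ = −1.9·5 = -9.5; r = -10.5 − (-9.5) = -1
t=6: ŷ = −1.9·6 = -11.4; r = -15.4 − (-11.4) = -4
t=7: ŷ = −1.9·7 = -13.3; r = -12.3 − (-13.3) = 1
t=8: ŷ = −1.9·8 = -15.2; r = -13.2 − (-15.2) = 2
t=9: ŷ = −1.9·9 = -17.1; r = -14.1 − (-17.1) = 3
t=10: ŷ = −1.9·10 = -19; r = -21 − (-19) = -2
SSE = 0 + 25 + 16 + 1 + 16 + 1 + 4 + 9 + 4 = 76
s = √(76/7) = √10.8571 ≈ 3.2950

s = 3.2950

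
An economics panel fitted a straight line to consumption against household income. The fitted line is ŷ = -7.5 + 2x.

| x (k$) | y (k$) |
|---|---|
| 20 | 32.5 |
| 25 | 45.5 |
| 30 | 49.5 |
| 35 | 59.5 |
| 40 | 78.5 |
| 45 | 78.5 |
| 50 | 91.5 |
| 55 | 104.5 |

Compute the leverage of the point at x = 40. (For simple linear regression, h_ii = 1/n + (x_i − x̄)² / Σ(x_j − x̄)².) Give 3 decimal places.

x̄ = (20 + 25 + 30 + 35 + 40 + 45 + 50 + 55)/8 = 37.5
Σ(x − x̄)² = 306.25 + 156.25 + 56.25 + 6.25 + 6.25 + 56.25 + 156.25 + 306.25 = 1050
h = 1/8 + (2.5)²/1050 = 0.125 + 0.00595238 = 0.131

h = 0.131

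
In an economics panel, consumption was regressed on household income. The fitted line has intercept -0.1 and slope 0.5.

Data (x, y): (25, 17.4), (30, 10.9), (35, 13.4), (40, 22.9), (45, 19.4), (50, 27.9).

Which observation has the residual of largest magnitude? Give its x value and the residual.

x=25: ŷ = -0.1 + 0.5·25 = 12.4; r = 17.4 − 12.4 = 5
x=30: ŷ = -0.1 + 0.5·30 = 14.9; r = 10.9 − 14.9 = -4
x=35: ŷ = -0.1 + 0.5·35 = 17.4; r = 13.4 − 17.4 = -4
x=40: ŷ = -0.1 + 0.5·40 = 19.9; r = 22.9 − 19.9 = 3
x=45: ŷ = -0.1 + 0.5·45 = 22.4; r = 19.4 − 22.4 = -3
x=50: ŷ = -0.1 + 0.5·50 = 24.9; r = 27.9 − 24.9 = 3
Largest |r| is 5 at x = 25, residual 5.

x = 25, r = 5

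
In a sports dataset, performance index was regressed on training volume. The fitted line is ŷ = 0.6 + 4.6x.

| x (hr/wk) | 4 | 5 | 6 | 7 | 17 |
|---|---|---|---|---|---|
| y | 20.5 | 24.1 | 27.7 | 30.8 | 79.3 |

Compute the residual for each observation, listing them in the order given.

1.5, 0.5, -0.5, -2, 0.5

x=4: ŷ = 0.6 + 4.6·4 = 19; e = 20.5 − 19 = 1.5
x=5: ŷ = 0.6 + 4.6·5 = 23.6; e = 24.1 − 23.6 = 0.5
x=6: ŷ = 0.6 + 4.6·6 = 28.2; e = 27.7 − 28.2 = -0.5
x=7: ŷ = 0.6 + 4.6·7 = 32.8; e = 30.8 − 32.8 = -2
x=17: ŷ = 0.6 + 4.6·17 = 78.8; e = 79.3 − 78.8 = 0.5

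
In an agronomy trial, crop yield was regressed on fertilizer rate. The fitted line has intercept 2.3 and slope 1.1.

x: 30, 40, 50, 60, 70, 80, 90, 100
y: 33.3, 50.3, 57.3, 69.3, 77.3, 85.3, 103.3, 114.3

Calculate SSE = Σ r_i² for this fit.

x=30: ŷ = 2.3 + 1.1·30 = 35.3; r = 33.3 − 35.3 = -2
x=40: ŷ = 2.3 + 1.1·40 = 46.3; r = 50.3 − 46.3 = 4
x=50: ŷ = 2.3 + 1.1·50 = 57.3; r = 57.3 − 57.3 = 0
x=60: ŷ = 2.3 + 1.1·60 = 68.3; r = 69.3 − 68.3 = 1
x=70: ŷ = 2.3 + 1.1·70 = 79.3; r = 77.3 − 79.3 = -2
x=80: ŷ = 2.3 + 1.1·80 = 90.3; r = 85.3 − 90.3 = -5
x=90: ŷ = 2.3 + 1.1·90 = 101.3; r = 103.3 − 101.3 = 2
x=100: ŷ = 2.3 + 1.1·100 = 112.3; r = 114.3 − 112.3 = 2
SSE = 4 + 16 + 0 + 1 + 4 + 25 + 4 + 4 = 58

SSE = 58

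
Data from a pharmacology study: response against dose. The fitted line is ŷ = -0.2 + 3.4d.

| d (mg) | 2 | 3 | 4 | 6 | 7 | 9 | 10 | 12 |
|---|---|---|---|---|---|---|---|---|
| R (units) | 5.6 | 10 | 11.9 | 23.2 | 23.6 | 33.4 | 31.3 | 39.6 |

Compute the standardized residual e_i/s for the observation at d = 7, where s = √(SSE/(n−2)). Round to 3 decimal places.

d=2: ŷ = -0.2 + 3.4·2 = 6.6; e = 5.6 − 6.6 = -1
d=3: ŷ = -0.2 + 3.4·3 = 10; e = 10 − 10 = 0
d=4: ŷ = -0.2 + 3.4·4 = 13.4; e = 11.9 − 13.4 = -1.5
d=6: ŷ = -0.2 + 3.4·6 = 20.2; e = 23.2 − 20.2 = 3
d=7: ŷ = -0.2 + 3.4·7 = 23.6; e = 23.6 − 23.6 = 0
d=9: ŷ = -0.2 + 3.4·9 = 30.4; e = 33.4 − 30.4 = 3
d=10: ŷ = -0.2 + 3.4·10 = 33.8; e = 31.3 − 33.8 = -2.5
d=12: ŷ = -0.2 + 3.4·12 = 40.6; e = 39.6 − 40.6 = -1
SSE = 1 + 0 + 2.25 + 9 + 0 + 9 + 6.25 + 1 = 28.5
s = √(28.5/6) = 2.17945
e/s = 0 / 2.17945 = 0.000

0.000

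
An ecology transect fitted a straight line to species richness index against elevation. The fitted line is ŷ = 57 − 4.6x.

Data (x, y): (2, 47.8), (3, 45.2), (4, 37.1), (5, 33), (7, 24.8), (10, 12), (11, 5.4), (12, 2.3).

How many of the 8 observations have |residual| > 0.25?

6

x=2: ŷ = 57 − 4.6·2 = 47.8; e = 47.8 − 47.8 = 0
x=3: ŷ = 57 − 4.6·3 = 43.2; e = 45.2 − 43.2 = 2
x=4: ŷ = 57 − 4.6·4 = 38.6; e = 37.1 − 38.6 = -1.5
x=5: ŷ = 57 − 4.6·5 = 34; e = 33 − 34 = -1
x=7: ŷ = 57 − 4.6·7 = 24.8; e = 24.8 − 24.8 = 0
x=10: ŷ = 57 − 4.6·10 = 11; e = 12 − 11 = 1
x=11: ŷ = 57 − 4.6·11 = 6.4; e = 5.4 − 6.4 = -1
x=12: ŷ = 57 − 4.6·12 = 1.8; e = 2.3 − 1.8 = 0.5
|e| > 0.25: x=3 (|e|=2), x=4 (|e|=1.5), x=5 (|e|=1), x=10 (|e|=1), x=11 (|e|=1), x=12 (|e|=0.5) → 6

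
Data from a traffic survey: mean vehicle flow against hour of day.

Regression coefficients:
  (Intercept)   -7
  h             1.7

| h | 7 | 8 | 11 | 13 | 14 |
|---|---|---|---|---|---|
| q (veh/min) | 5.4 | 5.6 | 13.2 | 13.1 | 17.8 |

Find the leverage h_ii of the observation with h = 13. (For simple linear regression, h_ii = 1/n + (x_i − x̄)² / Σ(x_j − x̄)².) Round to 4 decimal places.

h = 0.3548

h̄ = (7 + 8 + 11 + 13 + 14)/5 = 10.6
Σ(h − h̄)² = 12.96 + 6.76 + 0.16 + 5.76 + 11.56 = 37.2
h = 1/5 + (2.4)²/37.2 = 0.2 + 0.154839 = 0.3548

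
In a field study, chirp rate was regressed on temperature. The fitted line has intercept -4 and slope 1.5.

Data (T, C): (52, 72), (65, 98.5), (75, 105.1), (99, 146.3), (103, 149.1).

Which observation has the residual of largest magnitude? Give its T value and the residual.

T=52: Ĉ = -4 + 1.5·52 = 74; e = 72 − 74 = -2
T=65: Ĉ = -4 + 1.5·65 = 93.5; e = 98.5 − 93.5 = 5
T=75: Ĉ = -4 + 1.5·75 = 108.5; e = 105.1 − 108.5 = -3.4
T=99: Ĉ = -4 + 1.5·99 = 144.5; e = 146.3 − 144.5 = 1.8
T=103: Ĉ = -4 + 1.5·103 = 150.5; e = 149.1 − 150.5 = -1.4
Largest |e| is 5 at T = 65, residual 5.

T = 65, e = 5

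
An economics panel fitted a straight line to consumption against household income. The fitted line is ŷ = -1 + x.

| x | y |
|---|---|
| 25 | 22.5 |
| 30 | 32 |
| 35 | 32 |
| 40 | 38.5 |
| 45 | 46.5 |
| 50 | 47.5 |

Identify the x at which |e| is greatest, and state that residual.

x=25: ŷ = -1 + 25 = 24; e = 22.5 − 24 = -1.5
x=30: ŷ = -1 + 30 = 29; e = 32 − 29 = 3
x=35: ŷ = -1 + 35 = 34; e = 32 − 34 = -2
x=40: ŷ = -1 + 40 = 39; e = 38.5 − 39 = -0.5
x=45: ŷ = -1 + 45 = 44; e = 46.5 − 44 = 2.5
x=50: ŷ = -1 + 50 = 49; e = 47.5 − 49 = -1.5
Largest |e| is 3 at x = 30, residual 3.

x = 30, e = 3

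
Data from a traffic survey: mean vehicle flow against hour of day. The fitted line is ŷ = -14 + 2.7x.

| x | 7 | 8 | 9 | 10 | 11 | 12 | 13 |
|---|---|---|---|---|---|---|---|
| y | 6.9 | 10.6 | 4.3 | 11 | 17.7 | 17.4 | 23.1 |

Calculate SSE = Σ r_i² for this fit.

SSE = 62

x=7: ŷ = -14 + 2.7·7 = 4.9; r = 6.9 − 4.9 = 2
x=8: ŷ = -14 + 2.7·8 = 7.6; r = 10.6 − 7.6 = 3
x=9: ŷ = -14 + 2.7·9 = 10.3; r = 4.3 − 10.3 = -6
x=10: ŷ = -14 + 2.7·10 = 13; r = 11 − 13 = -2
x=11: ŷ = -14 + 2.7·11 = 15.7; r = 17.7 − 15.7 = 2
x=12: ŷ = -14 + 2.7·12 = 18.4; r = 17.4 − 18.4 = -1
x=13: ŷ = -14 + 2.7·13 = 21.1; r = 23.1 − 21.1 = 2
SSE = 4 + 9 + 36 + 4 + 4 + 1 + 4 = 62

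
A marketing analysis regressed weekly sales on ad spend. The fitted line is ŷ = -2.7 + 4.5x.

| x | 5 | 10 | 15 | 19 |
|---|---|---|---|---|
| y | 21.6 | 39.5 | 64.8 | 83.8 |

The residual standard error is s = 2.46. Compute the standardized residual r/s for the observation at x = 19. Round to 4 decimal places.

0.4065

ŷ = -2.7 + 4.5·19 = 82.8
r = 83.8 − 82.8 = 1
r/s = 1 / 2.46 = 0.4065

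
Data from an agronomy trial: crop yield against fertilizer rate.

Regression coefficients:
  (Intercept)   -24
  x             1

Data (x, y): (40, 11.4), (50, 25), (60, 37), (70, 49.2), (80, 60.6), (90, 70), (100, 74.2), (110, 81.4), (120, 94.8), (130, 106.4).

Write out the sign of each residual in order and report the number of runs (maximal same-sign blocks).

x=40: ŷ = -24 + 40 = 16; e = 11.4 − 16 = -4.6
x=50: ŷ = -24 + 50 = 26; e = 25 − 26 = -1
x=60: ŷ = -24 + 60 = 36; e = 37 − 36 = 1
x=70: ŷ = -24 + 70 = 46; e = 49.2 − 46 = 3.2
x=80: ŷ = -24 + 80 = 56; e = 60.6 − 56 = 4.6
x=90: ŷ = -24 + 90 = 66; e = 70 − 66 = 4
x=100: ŷ = -24 + 100 = 76; e = 74.2 − 76 = -1.8
x=110: ŷ = -24 + 110 = 86; e = 81.4 − 86 = -4.6
x=120: ŷ = -24 + 120 = 96; e = 94.8 − 96 = -1.2
x=130: ŷ = -24 + 130 = 106; e = 106.4 − 106 = 0.4
Signs: − − + + + + − − − +
Runs: −×2, +×4, −×3, +×1 → 4

4 runs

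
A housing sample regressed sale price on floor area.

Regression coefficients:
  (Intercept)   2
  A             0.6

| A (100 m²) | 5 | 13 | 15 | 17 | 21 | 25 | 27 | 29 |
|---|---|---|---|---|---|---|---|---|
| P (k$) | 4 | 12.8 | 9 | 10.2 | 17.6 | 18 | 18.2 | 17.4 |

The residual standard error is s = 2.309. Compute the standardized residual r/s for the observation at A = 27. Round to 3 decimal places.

0.000

ŷ = 2 + 0.6·27 = 18.2
r = 18.2 − 18.2 = 0
r/s = 0 / 2.309 = 0.000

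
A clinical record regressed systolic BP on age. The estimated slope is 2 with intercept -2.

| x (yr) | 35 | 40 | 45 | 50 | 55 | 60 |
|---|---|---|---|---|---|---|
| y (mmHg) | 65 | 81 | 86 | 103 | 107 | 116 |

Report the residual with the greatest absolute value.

x=35: ŷ = -2 + 2·35 = 68; r = 65 − 68 = -3
x=40: ŷ = -2 + 2·40 = 78; r = 81 − 78 = 3
x=45: ŷ = -2 + 2·45 = 88; r = 86 − 88 = -2
x=50: ŷ = -2 + 2·50 = 98; r = 103 − 98 = 5
x=55: ŷ = -2 + 2·55 = 108; r = 107 − 108 = -1
x=60: ŷ = -2 + 2·60 = 118; r = 116 − 118 = -2
Largest |r| is 5 at x = 50, residual 5.

r = 5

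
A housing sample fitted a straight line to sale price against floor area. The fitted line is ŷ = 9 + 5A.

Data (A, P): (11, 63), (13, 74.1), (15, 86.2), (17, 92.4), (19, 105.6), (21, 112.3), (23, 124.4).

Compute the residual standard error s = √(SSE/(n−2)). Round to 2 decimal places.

s = 1.67

A=11: ŷ = 9 + 5·11 = 64; e = 63 − 64 = -1
A=13: ŷ = 9 + 5·13 = 74; e = 74.1 − 74 = 0.1
A=15: ŷ = 9 + 5·15 = 84; e = 86.2 − 84 = 2.2
A=17: ŷ = 9 + 5·17 = 94; e = 92.4 − 94 = -1.6
A=19: ŷ = 9 + 5·19 = 104; e = 105.6 − 104 = 1.6
A=21: ŷ = 9 + 5·21 = 114; e = 112.3 − 114 = -1.7
A=23: ŷ = 9 + 5·23 = 124; e = 124.4 − 124 = 0.4
SSE = 1 + 0.01 + 4.84 + 2.56 + 2.56 + 2.89 + 0.16 = 14.02
s = √(14.02/5) = √2.804 ≈ 1.67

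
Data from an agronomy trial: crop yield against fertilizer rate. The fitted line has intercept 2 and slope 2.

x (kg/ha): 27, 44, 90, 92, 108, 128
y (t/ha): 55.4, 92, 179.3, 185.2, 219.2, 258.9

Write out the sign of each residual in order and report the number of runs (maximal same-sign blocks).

4 runs

x=27: ŷ = 2 + 2·27 = 56; e = 55.4 − 56 = -0.6
x=44: ŷ = 2 + 2·44 = 90; e = 92 − 90 = 2
x=90: ŷ = 2 + 2·90 = 182; e = 179.3 − 182 = -2.7
x=92: ŷ = 2 + 2·92 = 186; e = 185.2 − 186 = -0.8
x=108: ŷ = 2 + 2·108 = 218; e = 219.2 − 218 = 1.2
x=128: ŷ = 2 + 2·128 = 258; e = 258.9 − 258 = 0.9
Signs: − + − − + +
Runs: −×1, +×1, −×2, +×2 → 4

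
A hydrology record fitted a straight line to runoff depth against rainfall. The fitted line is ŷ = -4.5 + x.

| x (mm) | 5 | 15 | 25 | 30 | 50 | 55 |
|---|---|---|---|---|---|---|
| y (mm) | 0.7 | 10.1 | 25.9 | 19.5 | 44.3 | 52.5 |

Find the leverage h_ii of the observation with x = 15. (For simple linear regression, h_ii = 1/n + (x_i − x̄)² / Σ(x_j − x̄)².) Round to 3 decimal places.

h = 0.285

x̄ = (5 + 15 + 25 + 30 + 50 + 55)/6 = 30
Σ(x − x̄)² = 625 + 225 + 25 + 0 + 400 + 625 = 1900
h = 1/6 + (-15)²/1900 = 0.166667 + 0.118421 = 0.285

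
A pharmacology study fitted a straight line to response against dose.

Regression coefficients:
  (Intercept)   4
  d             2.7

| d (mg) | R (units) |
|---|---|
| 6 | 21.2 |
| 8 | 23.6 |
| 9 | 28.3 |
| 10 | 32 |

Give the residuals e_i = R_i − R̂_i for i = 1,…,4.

1, -2, 0, 1

d=6: R̂ = 4 + 2.7·6 = 20.2; e = 21.2 − 20.2 = 1
d=8: R̂ = 4 + 2.7·8 = 25.6; e = 23.6 − 25.6 = -2
d=9: R̂ = 4 + 2.7·9 = 28.3; e = 28.3 − 28.3 = 0
d=10: R̂ = 4 + 2.7·10 = 31; e = 32 − 31 = 1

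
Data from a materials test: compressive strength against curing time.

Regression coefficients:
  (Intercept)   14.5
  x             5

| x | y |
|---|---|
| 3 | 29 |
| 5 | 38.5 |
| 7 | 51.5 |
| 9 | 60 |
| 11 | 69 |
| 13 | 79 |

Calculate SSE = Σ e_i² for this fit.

x=3: ŷ = 14.5 + 5·3 = 29.5; e = 29 − 29.5 = -0.5
x=5: ŷ = 14.5 + 5·5 = 39.5; e = 38.5 − 39.5 = -1
x=7: ŷ = 14.5 + 5·7 = 49.5; e = 51.5 − 49.5 = 2
x=9: ŷ = 14.5 + 5·9 = 59.5; e = 60 − 59.5 = 0.5
x=11: ŷ = 14.5 + 5·11 = 69.5; e = 69 − 69.5 = -0.5
x=13: ŷ = 14.5 + 5·13 = 79.5; e = 79 − 79.5 = -0.5
SSE = 0.25 + 1 + 4 + 0.25 + 0.25 + 0.25 = 6

SSE = 6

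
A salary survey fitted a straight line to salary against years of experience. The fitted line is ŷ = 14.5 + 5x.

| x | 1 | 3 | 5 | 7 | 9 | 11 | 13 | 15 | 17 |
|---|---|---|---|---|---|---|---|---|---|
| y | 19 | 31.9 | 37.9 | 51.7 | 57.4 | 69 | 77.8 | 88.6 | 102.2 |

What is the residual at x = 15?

ŷ = 14.5 + 5·15 = 89.5
r = 88.6 − 89.5 = -0.9

r = -0.9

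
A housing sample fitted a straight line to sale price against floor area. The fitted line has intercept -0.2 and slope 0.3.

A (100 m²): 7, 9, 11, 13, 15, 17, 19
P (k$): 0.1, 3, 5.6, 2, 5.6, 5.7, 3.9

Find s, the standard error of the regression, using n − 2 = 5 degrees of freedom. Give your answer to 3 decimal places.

A=7: P̂ = -0.2 + 0.3·7 = 1.9; e = 0.1 − 1.9 = -1.8
A=9: P̂ = -0.2 + 0.3·9 = 2.5; e = 3 − 2.5 = 0.5
A=11: P̂ = -0.2 + 0.3·11 = 3.1; e = 5.6 − 3.1 = 2.5
A=13: P̂ = -0.2 + 0.3·13 = 3.7; e = 2 − 3.7 = -1.7
A=15: P̂ = -0.2 + 0.3·15 = 4.3; e = 5.6 − 4.3 = 1.3
A=17: P̂ = -0.2 + 0.3·17 = 4.9; e = 5.7 − 4.9 = 0.8
A=19: P̂ = -0.2 + 0.3·19 = 5.5; e = 3.9 − 5.5 = -1.6
SSE = 3.24 + 0.25 + 6.25 + 2.89 + 1.69 + 0.64 + 2.56 = 17.52
s = √(17.52/5) = √3.504 ≈ 1.872

s = 1.872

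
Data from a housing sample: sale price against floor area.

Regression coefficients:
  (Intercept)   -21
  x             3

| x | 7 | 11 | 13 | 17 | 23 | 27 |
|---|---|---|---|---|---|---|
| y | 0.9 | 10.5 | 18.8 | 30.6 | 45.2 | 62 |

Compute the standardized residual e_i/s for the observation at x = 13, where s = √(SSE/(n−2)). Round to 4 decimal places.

0.4013

x=7: ŷ = -21 + 3·7 = 0; e = 0.9 − 0 = 0.9
x=11: ŷ = -21 + 3·11 = 12; e = 10.5 − 12 = -1.5
x=13: ŷ = -21 + 3·13 = 18; e = 18.8 − 18 = 0.8
x=17: ŷ = -21 + 3·17 = 30; e = 30.6 − 30 = 0.6
x=23: ŷ = -21 + 3·23 = 48; e = 45.2 − 48 = -2.8
x=27: ŷ = -21 + 3·27 = 60; e = 62 − 60 = 2
SSE = 0.81 + 2.25 + 0.64 + 0.36 + 7.84 + 4 = 15.9
s = √(15.9/4) = 1.99374
e/s = 0.8 / 1.99374 = 0.4013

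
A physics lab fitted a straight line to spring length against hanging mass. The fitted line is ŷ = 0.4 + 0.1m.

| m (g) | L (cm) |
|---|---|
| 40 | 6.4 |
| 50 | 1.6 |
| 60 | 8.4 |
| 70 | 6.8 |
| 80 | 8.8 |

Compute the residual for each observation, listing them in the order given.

2, -3.8, 2, -0.6, 0.4

m=40: ŷ = 0.4 + 0.1·40 = 4.4; r = 6.4 − 4.4 = 2
m=50: ŷ = 0.4 + 0.1·50 = 5.4; r = 1.6 − 5.4 = -3.8
m=60: ŷ = 0.4 + 0.1·60 = 6.4; r = 8.4 − 6.4 = 2
m=70: ŷ = 0.4 + 0.1·70 = 7.4; r = 6.8 − 7.4 = -0.6
m=80: ŷ = 0.4 + 0.1·80 = 8.4; r = 8.8 − 8.4 = 0.4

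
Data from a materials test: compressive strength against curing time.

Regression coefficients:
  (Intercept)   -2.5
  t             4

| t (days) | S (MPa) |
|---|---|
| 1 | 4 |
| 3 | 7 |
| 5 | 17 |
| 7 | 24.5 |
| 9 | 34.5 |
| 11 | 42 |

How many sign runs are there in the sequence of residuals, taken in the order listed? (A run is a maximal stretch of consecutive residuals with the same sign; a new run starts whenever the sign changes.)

3 runs

t=1: ŷ = -2.5 + 4·1 = 1.5; e = 4 − 1.5 = 2.5
t=3: ŷ = -2.5 + 4·3 = 9.5; e = 7 − 9.5 = -2.5
t=5: ŷ = -2.5 + 4·5 = 17.5; e = 17 − 17.5 = -0.5
t=7: ŷ = -2.5 + 4·7 = 25.5; e = 24.5 − 25.5 = -1
t=9: ŷ = -2.5 + 4·9 = 33.5; e = 34.5 − 33.5 = 1
t=11: ŷ = -2.5 + 4·11 = 41.5; e = 42 − 41.5 = 0.5
Signs: + − − − + +
Runs: +×1, −×3, +×2 → 3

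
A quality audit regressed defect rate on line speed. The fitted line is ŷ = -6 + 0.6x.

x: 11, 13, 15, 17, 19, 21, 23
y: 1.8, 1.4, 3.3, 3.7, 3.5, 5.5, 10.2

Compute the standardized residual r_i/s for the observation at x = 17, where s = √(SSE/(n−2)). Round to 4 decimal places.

x=11: ŷ = -6 + 0.6·11 = 0.6; r = 1.8 − 0.6 = 1.2
x=13: ŷ = -6 + 0.6·13 = 1.8; r = 1.4 − 1.8 = -0.4
x=15: ŷ = -6 + 0.6·15 = 3; r = 3.3 − 3 = 0.3
x=17: ŷ = -6 + 0.6·17 = 4.2; r = 3.7 − 4.2 = -0.5
x=19: ŷ = -6 + 0.6·19 = 5.4; r = 3.5 − 5.4 = -1.9
x=21: ŷ = -6 + 0.6·21 = 6.6; r = 5.5 − 6.6 = -1.1
x=23: ŷ = -6 + 0.6·23 = 7.8; r = 10.2 − 7.8 = 2.4
SSE = 1.44 + 0.16 + 0.09 + 0.25 + 3.61 + 1.21 + 5.76 = 12.52
s = √(12.52/5) = 1.5824
r/s = -0.5 / 1.5824 = -0.3160

-0.3160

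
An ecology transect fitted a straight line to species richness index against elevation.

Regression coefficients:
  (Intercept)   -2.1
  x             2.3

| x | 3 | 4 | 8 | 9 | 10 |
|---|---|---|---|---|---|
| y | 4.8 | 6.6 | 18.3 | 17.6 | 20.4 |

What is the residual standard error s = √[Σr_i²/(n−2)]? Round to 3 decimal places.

x=3: ŷ = -2.1 + 2.3·3 = 4.8; r = 4.8 − 4.8 = 0
x=4: ŷ = -2.1 + 2.3·4 = 7.1; r = 6.6 − 7.1 = -0.5
x=8: ŷ = -2.1 + 2.3·8 = 16.3; r = 18.3 − 16.3 = 2
x=9: ŷ = -2.1 + 2.3·9 = 18.6; r = 17.6 − 18.6 = -1
x=10: ŷ = -2.1 + 2.3·10 = 20.9; r = 20.4 − 20.9 = -0.5
SSE = 0 + 0.25 + 4 + 1 + 0.25 = 5.5
s = √(5.5/3) = √1.83333 ≈ 1.354

s = 1.354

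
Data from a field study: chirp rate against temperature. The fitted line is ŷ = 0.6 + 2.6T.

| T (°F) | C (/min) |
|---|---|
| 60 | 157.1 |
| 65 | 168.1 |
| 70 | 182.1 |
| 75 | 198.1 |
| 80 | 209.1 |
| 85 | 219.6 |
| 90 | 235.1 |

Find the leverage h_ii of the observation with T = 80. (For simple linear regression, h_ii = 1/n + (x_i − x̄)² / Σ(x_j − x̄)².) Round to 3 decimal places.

h = 0.179

T̄ = (60 + 65 + 70 + 75 + 80 + 85 + 90)/7 = 75
Σ(T − T̄)² = 225 + 100 + 25 + 0 + 25 + 100 + 225 = 700
h = 1/7 + (5)²/700 = 0.142857 + 0.0357143 = 0.179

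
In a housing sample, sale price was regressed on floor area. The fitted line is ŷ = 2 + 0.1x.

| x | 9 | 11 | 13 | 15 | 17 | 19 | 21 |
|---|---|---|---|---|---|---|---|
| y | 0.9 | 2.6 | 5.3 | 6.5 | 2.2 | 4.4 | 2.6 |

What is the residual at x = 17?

r = -1.5

ŷ = 2 + 0.1·17 = 3.7
r = 2.2 − 3.7 = -1.5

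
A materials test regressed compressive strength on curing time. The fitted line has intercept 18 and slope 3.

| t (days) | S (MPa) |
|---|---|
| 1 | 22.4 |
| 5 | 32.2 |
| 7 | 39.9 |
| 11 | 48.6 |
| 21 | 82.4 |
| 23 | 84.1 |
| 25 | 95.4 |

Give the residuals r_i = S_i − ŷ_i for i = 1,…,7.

t=1: ŷ = 18 + 3·1 = 21; r = 22.4 − 21 = 1.4
t=5: ŷ = 18 + 3·5 = 33; r = 32.2 − 33 = -0.8
t=7: ŷ = 18 + 3·7 = 39; r = 39.9 − 39 = 0.9
t=11: ŷ = 18 + 3·11 = 51; r = 48.6 − 51 = -2.4
t=21: ŷ = 18 + 3·21 = 81; r = 82.4 − 81 = 1.4
t=23: ŷ = 18 + 3·23 = 87; r = 84.1 − 87 = -2.9
t=25: ŷ = 18 + 3·25 = 93; r = 95.4 − 93 = 2.4

1.4, -0.8, 0.9, -2.4, 1.4, -2.9, 2.4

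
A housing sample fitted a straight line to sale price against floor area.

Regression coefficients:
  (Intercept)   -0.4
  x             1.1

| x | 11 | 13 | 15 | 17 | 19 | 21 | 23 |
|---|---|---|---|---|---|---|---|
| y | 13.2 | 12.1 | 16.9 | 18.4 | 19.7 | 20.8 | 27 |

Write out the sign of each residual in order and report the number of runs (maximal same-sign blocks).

x=11: ŷ = -0.4 + 1.1·11 = 11.7; r = 13.2 − 11.7 = 1.5
x=13: ŷ = -0.4 + 1.1·13 = 13.9; r = 12.1 − 13.9 = -1.8
x=15: ŷ = -0.4 + 1.1·15 = 16.1; r = 16.9 − 16.1 = 0.8
x=17: ŷ = -0.4 + 1.1·17 = 18.3; r = 18.4 − 18.3 = 0.1
x=19: ŷ = -0.4 + 1.1·19 = 20.5; r = 19.7 − 20.5 = -0.8
x=21: ŷ = -0.4 + 1.1·21 = 22.7; r = 20.8 − 22.7 = -1.9
x=23: ŷ = -0.4 + 1.1·23 = 24.9; r = 27 − 24.9 = 2.1
Signs: + − + + − − +
Runs: +×1, −×1, +×2, −×2, +×1 → 5

5 runs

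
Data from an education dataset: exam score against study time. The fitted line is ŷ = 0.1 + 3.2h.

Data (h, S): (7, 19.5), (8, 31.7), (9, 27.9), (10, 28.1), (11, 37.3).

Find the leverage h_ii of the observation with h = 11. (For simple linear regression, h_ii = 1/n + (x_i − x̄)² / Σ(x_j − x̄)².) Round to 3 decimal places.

h̄ = (7 + 8 + 9 + 10 + 11)/5 = 9
Σ(h − h̄)² = 4 + 1 + 0 + 1 + 4 = 10
h = 1/5 + (2)²/10 = 0.2 + 0.4 = 0.600

h = 0.600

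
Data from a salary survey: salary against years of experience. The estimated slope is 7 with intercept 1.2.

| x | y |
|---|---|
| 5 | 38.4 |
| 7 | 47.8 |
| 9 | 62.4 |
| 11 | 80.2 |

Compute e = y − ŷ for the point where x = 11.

e = 2

ŷ = 1.2 + 7·11 = 78.2
e = 80.2 − 78.2 = 2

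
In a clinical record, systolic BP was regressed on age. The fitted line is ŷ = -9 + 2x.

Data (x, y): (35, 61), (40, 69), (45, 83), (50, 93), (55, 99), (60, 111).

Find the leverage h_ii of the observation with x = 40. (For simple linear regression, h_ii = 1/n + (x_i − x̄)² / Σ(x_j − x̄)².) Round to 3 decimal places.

x̄ = (35 + 40 + 45 + 50 + 55 + 60)/6 = 47.5
Σ(x − x̄)² = 156.25 + 56.25 + 6.25 + 6.25 + 56.25 + 156.25 = 437.5
h = 1/6 + (-7.5)²/437.5 = 0.166667 + 0.128571 = 0.295

h = 0.295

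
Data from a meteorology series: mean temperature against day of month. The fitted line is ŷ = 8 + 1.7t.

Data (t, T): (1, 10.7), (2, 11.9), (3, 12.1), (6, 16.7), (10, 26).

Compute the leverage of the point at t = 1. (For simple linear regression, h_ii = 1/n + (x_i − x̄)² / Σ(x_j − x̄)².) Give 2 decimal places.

h = 0.42

t̄ = (1 + 2 + 3 + 6 + 10)/5 = 4.4
Σ(t − t̄)² = 11.56 + 5.76 + 1.96 + 2.56 + 31.36 = 53.2
h = 1/5 + (-3.4)²/53.2 = 0.2 + 0.217293 = 0.42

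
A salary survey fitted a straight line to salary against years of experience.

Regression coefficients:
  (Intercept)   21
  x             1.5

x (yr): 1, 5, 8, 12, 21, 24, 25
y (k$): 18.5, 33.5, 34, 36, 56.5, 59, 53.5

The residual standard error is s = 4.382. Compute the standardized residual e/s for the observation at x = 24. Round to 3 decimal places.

ŷ = 21 + 1.5·24 = 57
e = 59 − 57 = 2
e/s = 2 / 4.382 = 0.456

0.456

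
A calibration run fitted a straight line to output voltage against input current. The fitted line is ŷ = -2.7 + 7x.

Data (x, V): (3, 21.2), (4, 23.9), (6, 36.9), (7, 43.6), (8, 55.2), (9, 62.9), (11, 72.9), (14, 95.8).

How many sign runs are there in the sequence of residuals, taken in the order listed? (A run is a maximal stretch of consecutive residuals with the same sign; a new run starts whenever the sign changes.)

x=3: ŷ = -2.7 + 7·3 = 18.3; e = 21.2 − 18.3 = 2.9
x=4: ŷ = -2.7 + 7·4 = 25.3; e = 23.9 − 25.3 = -1.4
x=6: ŷ = -2.7 + 7·6 = 39.3; e = 36.9 − 39.3 = -2.4
x=7: ŷ = -2.7 + 7·7 = 46.3; e = 43.6 − 46.3 = -2.7
x=8: ŷ = -2.7 + 7·8 = 53.3; e = 55.2 − 53.3 = 1.9
x=9: ŷ = -2.7 + 7·9 = 60.3; e = 62.9 − 60.3 = 2.6
x=11: ŷ = -2.7 + 7·11 = 74.3; e = 72.9 − 74.3 = -1.4
x=14: ŷ = -2.7 + 7·14 = 95.3; e = 95.8 − 95.3 = 0.5
Signs: + − − − + + − +
Runs: +×1, −×3, +×2, −×1, +×1 → 5

5 runs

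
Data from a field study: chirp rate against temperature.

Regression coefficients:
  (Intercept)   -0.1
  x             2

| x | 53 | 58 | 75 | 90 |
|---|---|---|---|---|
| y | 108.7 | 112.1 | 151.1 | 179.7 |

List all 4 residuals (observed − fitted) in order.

2.8, -3.8, 1.2, -0.2

x=53: ŷ = -0.1 + 2·53 = 105.9; r = 108.7 − 105.9 = 2.8
x=58: ŷ = -0.1 + 2·58 = 115.9; r = 112.1 − 115.9 = -3.8
x=75: ŷ = -0.1 + 2·75 = 149.9; r = 151.1 − 149.9 = 1.2
x=90: ŷ = -0.1 + 2·90 = 179.9; r = 179.7 − 179.9 = -0.2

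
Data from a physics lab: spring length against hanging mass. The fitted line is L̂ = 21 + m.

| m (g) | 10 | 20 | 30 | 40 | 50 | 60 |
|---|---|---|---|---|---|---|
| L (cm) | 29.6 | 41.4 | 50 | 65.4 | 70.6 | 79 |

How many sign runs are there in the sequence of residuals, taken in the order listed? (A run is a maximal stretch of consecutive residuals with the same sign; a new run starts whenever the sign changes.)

m=10: L̂ = 21 + 10 = 31; e = 29.6 − 31 = -1.4
m=20: L̂ = 21 + 20 = 41; e = 41.4 − 41 = 0.4
m=30: L̂ = 21 + 30 = 51; e = 50 − 51 = -1
m=40: L̂ = 21 + 40 = 61; e = 65.4 − 61 = 4.4
m=50: L̂ = 21 + 50 = 71; e = 70.6 − 71 = -0.4
m=60: L̂ = 21 + 60 = 81; e = 79 − 81 = -2
Signs: − + − + − −
Runs: −×1, +×1, −×1, +×1, −×2 → 5

5 runs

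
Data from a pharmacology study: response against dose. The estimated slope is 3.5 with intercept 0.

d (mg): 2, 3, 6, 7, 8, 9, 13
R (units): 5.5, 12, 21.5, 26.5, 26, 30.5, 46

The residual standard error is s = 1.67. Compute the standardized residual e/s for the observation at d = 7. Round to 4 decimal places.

1.1976

ŷ = 3.5·7 = 24.5
e = 26.5 − 24.5 = 2
e/s = 2 / 1.67 = 1.1976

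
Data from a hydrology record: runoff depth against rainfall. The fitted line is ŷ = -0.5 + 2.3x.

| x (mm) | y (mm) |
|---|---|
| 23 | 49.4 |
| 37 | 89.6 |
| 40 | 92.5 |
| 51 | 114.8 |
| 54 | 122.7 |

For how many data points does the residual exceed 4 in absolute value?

1

x=23: ŷ = -0.5 + 2.3·23 = 52.4; e = 49.4 − 52.4 = -3
x=37: ŷ = -0.5 + 2.3·37 = 84.6; e = 89.6 − 84.6 = 5
x=40: ŷ = -0.5 + 2.3·40 = 91.5; e = 92.5 − 91.5 = 1
x=51: ŷ = -0.5 + 2.3·51 = 116.8; e = 114.8 − 116.8 = -2
x=54: ŷ = -0.5 + 2.3·54 = 123.7; e = 122.7 − 123.7 = -1
|e| > 4: x=37 (|e|=5) → 1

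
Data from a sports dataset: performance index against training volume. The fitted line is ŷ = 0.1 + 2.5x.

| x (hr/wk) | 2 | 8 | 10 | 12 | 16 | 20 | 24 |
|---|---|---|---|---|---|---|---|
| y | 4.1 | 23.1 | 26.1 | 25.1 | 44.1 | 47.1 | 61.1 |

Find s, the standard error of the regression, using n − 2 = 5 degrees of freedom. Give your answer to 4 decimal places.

x=2: ŷ = 0.1 + 2.5·2 = 5.1; e = 4.1 − 5.1 = -1
x=8: ŷ = 0.1 + 2.5·8 = 20.1; e = 23.1 − 20.1 = 3
x=10: ŷ = 0.1 + 2.5·10 = 25.1; e = 26.1 − 25.1 = 1
x=12: ŷ = 0.1 + 2.5·12 = 30.1; e = 25.1 − 30.1 = -5
x=16: ŷ = 0.1 + 2.5·16 = 40.1; e = 44.1 − 40.1 = 4
x=20: ŷ = 0.1 + 2.5·20 = 50.1; e = 47.1 − 50.1 = -3
x=24: ŷ = 0.1 + 2.5·24 = 60.1; e = 61.1 − 60.1 = 1
SSE = 1 + 9 + 1 + 25 + 16 + 9 + 1 = 62
s = √(62/5) = √12.4 ≈ 3.5214

s = 3.5214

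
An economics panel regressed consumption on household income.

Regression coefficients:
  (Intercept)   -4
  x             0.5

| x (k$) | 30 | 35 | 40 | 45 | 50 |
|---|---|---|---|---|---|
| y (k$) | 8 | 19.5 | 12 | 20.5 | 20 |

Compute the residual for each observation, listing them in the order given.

x=30: ŷ = -4 + 0.5·30 = 11; e = 8 − 11 = -3
x=35: ŷ = -4 + 0.5·35 = 13.5; e = 19.5 − 13.5 = 6
x=40: ŷ = -4 + 0.5·40 = 16; e = 12 − 16 = -4
x=45: ŷ = -4 + 0.5·45 = 18.5; e = 20.5 − 18.5 = 2
x=50: ŷ = -4 + 0.5·50 = 21; e = 20 − 21 = -1

-3, 6, -4, 2, -1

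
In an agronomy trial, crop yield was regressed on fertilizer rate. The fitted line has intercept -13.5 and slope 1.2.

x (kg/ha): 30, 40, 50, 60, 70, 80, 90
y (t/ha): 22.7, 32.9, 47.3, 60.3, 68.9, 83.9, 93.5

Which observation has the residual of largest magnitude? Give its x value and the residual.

x=30: ŷ = -13.5 + 1.2·30 = 22.5; r = 22.7 − 22.5 = 0.2
x=40: ŷ = -13.5 + 1.2·40 = 34.5; r = 32.9 − 34.5 = -1.6
x=50: ŷ = -13.5 + 1.2·50 = 46.5; r = 47.3 − 46.5 = 0.8
x=60: ŷ = -13.5 + 1.2·60 = 58.5; r = 60.3 − 58.5 = 1.8
x=70: ŷ = -13.5 + 1.2·70 = 70.5; r = 68.9 − 70.5 = -1.6
x=80: ŷ = -13.5 + 1.2·80 = 82.5; r = 83.9 − 82.5 = 1.4
x=90: ŷ = -13.5 + 1.2·90 = 94.5; r = 93.5 − 94.5 = -1
Largest |r| is 1.8 at x = 60, residual 1.8.

x = 60, r = 1.8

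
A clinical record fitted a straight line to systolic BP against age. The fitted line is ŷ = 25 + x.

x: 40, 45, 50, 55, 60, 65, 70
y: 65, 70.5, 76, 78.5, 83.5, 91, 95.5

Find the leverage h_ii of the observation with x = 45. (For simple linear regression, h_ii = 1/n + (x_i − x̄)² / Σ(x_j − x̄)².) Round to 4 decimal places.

h = 0.2857

x̄ = (40 + 45 + 50 + 55 + 60 + 65 + 70)/7 = 55
Σ(x − x̄)² = 225 + 100 + 25 + 0 + 25 + 100 + 225 = 700
h = 1/7 + (-10)²/700 = 0.142857 + 0.142857 = 0.2857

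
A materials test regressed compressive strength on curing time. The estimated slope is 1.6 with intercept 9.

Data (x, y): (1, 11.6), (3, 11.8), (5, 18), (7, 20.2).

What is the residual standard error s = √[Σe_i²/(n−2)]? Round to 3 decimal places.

x=1: ŷ = 9 + 1.6·1 = 10.6; e = 11.6 − 10.6 = 1
x=3: ŷ = 9 + 1.6·3 = 13.8; e = 11.8 − 13.8 = -2
x=5: ŷ = 9 + 1.6·5 = 17; e = 18 − 17 = 1
x=7: ŷ = 9 + 1.6·7 = 20.2; e = 20.2 − 20.2 = 0
SSE = 1 + 4 + 1 + 0 = 6
s = √(6/2) = √3 ≈ 1.732

s = 1.732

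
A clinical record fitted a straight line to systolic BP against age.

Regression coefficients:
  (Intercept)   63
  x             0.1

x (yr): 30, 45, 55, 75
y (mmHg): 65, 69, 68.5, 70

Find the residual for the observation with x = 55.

ŷ = 63 + 0.1·55 = 68.5
r = 68.5 − 68.5 = 0

r = 0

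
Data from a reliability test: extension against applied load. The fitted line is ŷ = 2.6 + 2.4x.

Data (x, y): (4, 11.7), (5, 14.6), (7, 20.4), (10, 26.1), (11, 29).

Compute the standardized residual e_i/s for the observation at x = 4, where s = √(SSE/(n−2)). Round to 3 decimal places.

x=4: ŷ = 2.6 + 2.4·4 = 12.2; e = 11.7 − 12.2 = -0.5
x=5: ŷ = 2.6 + 2.4·5 = 14.6; e = 14.6 − 14.6 = 0
x=7: ŷ = 2.6 + 2.4·7 = 19.4; e = 20.4 − 19.4 = 1
x=10: ŷ = 2.6 + 2.4·10 = 26.6; e = 26.1 − 26.6 = -0.5
x=11: ŷ = 2.6 + 2.4·11 = 29; e = 29 − 29 = 0
SSE = 0.25 + 0 + 1 + 0.25 + 0 = 1.5
s = √(1.5/3) = 0.707107
e/s = -0.5 / 0.707107 = -0.707

-0.707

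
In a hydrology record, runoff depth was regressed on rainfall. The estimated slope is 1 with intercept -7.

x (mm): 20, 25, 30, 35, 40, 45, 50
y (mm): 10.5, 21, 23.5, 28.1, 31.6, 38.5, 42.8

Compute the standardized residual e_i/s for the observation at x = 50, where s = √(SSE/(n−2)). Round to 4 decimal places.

x=20: ŷ = -7 + 20 = 13; e = 10.5 − 13 = -2.5
x=25: ŷ = -7 + 25 = 18; e = 21 − 18 = 3
x=30: ŷ = -7 + 30 = 23; e = 23.5 − 23 = 0.5
x=35: ŷ = -7 + 35 = 28; e = 28.1 − 28 = 0.1
x=40: ŷ = -7 + 40 = 33; e = 31.6 − 33 = -1.4
x=45: ŷ = -7 + 45 = 38; e = 38.5 − 38 = 0.5
x=50: ŷ = -7 + 50 = 43; e = 42.8 − 43 = -0.2
SSE = 6.25 + 9 + 0.25 + 0.01 + 1.96 + 0.25 + 0.04 = 17.76
s = √(17.76/5) = 1.88468
e/s = -0.2 / 1.88468 = -0.1061

-0.1061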